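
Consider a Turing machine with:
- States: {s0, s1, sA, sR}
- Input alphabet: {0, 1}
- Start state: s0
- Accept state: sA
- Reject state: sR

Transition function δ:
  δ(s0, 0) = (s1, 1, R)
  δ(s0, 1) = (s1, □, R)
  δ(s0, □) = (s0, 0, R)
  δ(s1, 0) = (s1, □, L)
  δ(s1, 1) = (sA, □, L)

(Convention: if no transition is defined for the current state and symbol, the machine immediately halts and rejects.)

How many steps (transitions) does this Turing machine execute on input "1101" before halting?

Execution trace:
Initial: [s0]1101
Step 1: δ(s0, 1) = (s1, □, R) → □[s1]101
Step 2: δ(s1, 1) = (sA, □, L) → [sA]□□01

The machine reaches the accept state sA and halts.

The machine executed 2 steps before halting.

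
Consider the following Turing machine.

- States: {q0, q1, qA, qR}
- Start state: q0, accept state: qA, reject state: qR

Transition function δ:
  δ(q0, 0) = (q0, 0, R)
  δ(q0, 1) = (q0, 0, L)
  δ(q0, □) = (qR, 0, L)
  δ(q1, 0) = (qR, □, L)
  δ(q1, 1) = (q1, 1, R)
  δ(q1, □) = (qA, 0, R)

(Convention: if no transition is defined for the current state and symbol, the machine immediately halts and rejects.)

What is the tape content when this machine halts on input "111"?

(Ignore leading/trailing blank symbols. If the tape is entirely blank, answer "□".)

Execution trace:
Initial: [q0]111
Step 1: δ(q0, 1) = (q0, 0, L) → [q0]□011
Step 2: δ(q0, □) = (qR, 0, L) → [qR]□0011

The machine reaches the reject state qR and halts.

Final tape (ignoring leading/trailing blanks): 0011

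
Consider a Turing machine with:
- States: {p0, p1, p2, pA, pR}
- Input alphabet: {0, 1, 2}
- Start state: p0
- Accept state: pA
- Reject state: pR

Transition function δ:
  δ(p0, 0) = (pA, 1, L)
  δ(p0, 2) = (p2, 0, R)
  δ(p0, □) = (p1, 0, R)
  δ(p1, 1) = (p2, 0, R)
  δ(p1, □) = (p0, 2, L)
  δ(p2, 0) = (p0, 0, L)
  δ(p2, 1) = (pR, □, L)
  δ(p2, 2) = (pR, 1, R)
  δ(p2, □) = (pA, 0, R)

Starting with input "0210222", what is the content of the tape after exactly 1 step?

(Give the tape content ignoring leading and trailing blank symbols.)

Execution trace:
Initial: [p0]0210222
Step 1: δ(p0, 0) = (pA, 1, L) → [pA]□1210222

The machine reaches the accept state pA and halts.

After 1 step, the tape (ignoring leading/trailing blanks) is: 1210222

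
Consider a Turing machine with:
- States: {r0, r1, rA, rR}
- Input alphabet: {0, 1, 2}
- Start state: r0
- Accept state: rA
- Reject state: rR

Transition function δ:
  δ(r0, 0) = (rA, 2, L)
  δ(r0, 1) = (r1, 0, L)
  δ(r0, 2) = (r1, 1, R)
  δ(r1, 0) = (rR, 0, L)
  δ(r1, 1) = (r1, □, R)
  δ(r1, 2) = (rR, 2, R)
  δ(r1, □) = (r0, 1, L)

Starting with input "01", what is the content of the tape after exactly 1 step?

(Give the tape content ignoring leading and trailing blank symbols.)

Execution trace:
Initial: [r0]01
Step 1: δ(r0, 0) = (rA, 2, L) → [rA]□21

The machine reaches the accept state rA and halts.

After 1 step, the tape (ignoring leading/trailing blanks) is: 21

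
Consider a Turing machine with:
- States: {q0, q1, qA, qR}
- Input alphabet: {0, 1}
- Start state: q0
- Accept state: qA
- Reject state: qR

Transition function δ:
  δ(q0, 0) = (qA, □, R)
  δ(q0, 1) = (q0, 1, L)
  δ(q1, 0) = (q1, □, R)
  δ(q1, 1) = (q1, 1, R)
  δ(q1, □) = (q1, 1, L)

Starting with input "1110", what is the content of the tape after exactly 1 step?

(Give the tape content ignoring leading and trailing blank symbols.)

Execution trace:
Initial: [q0]1110
Step 1: δ(q0, 1) = (q0, 1, L) → [q0]□1110

No transition is defined for δ(q0, □). By convention the machine halts and rejects.

After 1 step, the tape (ignoring leading/trailing blanks) is: 1110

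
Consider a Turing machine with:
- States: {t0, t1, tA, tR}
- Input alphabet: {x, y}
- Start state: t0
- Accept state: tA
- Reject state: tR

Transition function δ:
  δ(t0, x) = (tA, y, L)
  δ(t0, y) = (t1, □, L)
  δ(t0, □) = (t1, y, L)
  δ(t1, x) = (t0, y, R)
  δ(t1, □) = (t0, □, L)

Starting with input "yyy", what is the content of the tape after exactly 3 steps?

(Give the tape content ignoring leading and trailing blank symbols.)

Execution trace:
Initial: [t0]yyy
Step 1: δ(t0, y) = (t1, □, L) → [t1]□□yy
Step 2: δ(t1, □) = (t0, □, L) → [t0]□□□yy
Step 3: δ(t0, □) = (t1, y, L) → [t1]□y□□yy

After 3 steps, the tape (ignoring leading/trailing blanks) is: y□□yy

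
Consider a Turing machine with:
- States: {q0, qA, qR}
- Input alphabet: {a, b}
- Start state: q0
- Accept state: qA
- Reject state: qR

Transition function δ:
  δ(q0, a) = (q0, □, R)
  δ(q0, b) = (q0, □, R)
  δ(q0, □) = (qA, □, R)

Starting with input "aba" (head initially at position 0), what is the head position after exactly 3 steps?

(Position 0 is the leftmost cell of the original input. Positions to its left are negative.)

Execution trace (head position shown):
Step 0: [q0]aba  (head at position 0)
Step 1: move right → □[q0]ba  (head at position 1)
Step 2: move right → □□[q0]a  (head at position 2)
Step 3: move right → □□□[q0]□  (head at position 3)

After 3 steps, the head is at position 3.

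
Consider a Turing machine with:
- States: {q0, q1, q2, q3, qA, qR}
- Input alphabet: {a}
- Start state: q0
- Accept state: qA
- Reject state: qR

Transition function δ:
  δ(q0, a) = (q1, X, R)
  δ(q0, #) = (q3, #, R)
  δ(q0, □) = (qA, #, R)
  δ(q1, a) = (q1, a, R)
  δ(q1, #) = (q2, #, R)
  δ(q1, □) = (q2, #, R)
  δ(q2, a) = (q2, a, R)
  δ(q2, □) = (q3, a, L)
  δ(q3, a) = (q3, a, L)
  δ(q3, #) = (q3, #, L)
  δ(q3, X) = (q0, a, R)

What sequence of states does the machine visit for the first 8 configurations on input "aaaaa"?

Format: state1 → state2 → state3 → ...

Execution trace:
Initial: [q0]aaaaa
Step 1: δ(q0, a) = (q1, X, R) → X[q1]aaaa
Step 2: δ(q1, a) = (q1, a, R) → Xa[q1]aaa
Step 3: δ(q1, a) = (q1, a, R) → Xaa[q1]aa
Step 4: δ(q1, a) = (q1, a, R) → Xaaa[q1]a
Step 5: δ(q1, a) = (q1, a, R) → Xaaaa[q1]□
Step 6: δ(q1, □) = (q2, #, R) → Xaaaa#[q2]□
Step 7: δ(q2, □) = (q3, a, L) → Xaaaa[q3]#a

State sequence: q0 → q1 → q1 → q1 → q1 → q1 → q2 → q3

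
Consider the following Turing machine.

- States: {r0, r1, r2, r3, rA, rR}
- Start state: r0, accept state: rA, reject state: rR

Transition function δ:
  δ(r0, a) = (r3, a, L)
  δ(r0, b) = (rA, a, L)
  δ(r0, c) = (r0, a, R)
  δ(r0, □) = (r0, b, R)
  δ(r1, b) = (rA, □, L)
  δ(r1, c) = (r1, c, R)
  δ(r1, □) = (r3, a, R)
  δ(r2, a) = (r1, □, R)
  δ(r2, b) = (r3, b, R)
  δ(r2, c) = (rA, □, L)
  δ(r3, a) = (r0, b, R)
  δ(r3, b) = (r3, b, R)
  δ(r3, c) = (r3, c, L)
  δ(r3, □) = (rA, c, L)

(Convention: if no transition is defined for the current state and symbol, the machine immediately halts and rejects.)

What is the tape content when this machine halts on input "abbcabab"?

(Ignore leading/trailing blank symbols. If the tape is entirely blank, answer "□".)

Execution trace:
Initial: [r0]abbcabab
Step 1: δ(r0, a) = (r3, a, L) → [r3]□abbcabab
Step 2: δ(r3, □) = (rA, c, L) → [rA]□cabbcabab

The machine reaches the accept state rA and halts.

Final tape (ignoring leading/trailing blanks): cabbcabab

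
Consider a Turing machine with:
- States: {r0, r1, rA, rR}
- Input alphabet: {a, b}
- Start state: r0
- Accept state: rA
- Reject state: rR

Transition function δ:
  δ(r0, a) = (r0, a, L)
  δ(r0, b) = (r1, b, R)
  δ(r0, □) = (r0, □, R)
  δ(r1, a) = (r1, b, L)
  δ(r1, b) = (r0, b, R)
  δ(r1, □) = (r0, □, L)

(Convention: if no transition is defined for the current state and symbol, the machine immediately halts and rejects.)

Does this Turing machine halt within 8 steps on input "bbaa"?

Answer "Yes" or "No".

Execution trace:
Initial: [r0]bbaa
Step 1: δ(r0, b) = (r1, b, R) → b[r1]baa
Step 2: δ(r1, b) = (r0, b, R) → bb[r0]aa
Step 3: δ(r0, a) = (r0, a, L) → b[r0]baa
Step 4: δ(r0, b) = (r1, b, R) → bb[r1]aa
Step 5: δ(r1, a) = (r1, b, L) → b[r1]bba
Step 6: δ(r1, b) = (r0, b, R) → bb[r0]ba
Step 7: δ(r0, b) = (r1, b, R) → bbb[r1]a
Step 8: δ(r1, a) = (r1, b, L) → bb[r1]bb

The machine has not reached a halting state after 8 steps.
The machine did not halt within the 8-step bound.

Answer: No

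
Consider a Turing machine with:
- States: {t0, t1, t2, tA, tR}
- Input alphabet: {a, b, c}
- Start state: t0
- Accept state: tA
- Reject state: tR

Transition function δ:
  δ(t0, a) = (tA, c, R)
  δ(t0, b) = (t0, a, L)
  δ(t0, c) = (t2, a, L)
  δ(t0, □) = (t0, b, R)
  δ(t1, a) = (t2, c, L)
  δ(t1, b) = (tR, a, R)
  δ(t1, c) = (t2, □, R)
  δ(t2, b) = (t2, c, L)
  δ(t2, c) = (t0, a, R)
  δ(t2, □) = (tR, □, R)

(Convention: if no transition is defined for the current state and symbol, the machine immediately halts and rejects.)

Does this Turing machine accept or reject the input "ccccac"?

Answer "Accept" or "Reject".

Execution trace:
Initial: [t0]ccccac
Step 1: δ(t0, c) = (t2, a, L) → [t2]□acccac
Step 2: δ(t2, □) = (tR, □, R) → □[tR]acccac

The machine reaches the reject state tR and halts.

Answer: Reject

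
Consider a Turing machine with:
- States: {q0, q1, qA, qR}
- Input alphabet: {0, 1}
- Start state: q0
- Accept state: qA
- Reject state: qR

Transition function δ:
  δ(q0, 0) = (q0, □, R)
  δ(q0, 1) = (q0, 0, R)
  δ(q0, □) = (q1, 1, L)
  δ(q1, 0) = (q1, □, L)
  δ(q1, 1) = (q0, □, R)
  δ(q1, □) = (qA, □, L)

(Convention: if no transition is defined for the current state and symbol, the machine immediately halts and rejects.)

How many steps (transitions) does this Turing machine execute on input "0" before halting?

Execution trace:
Initial: [q0]0
Step 1: δ(q0, 0) = (q0, □, R) → □[q0]□
Step 2: δ(q0, □) = (q1, 1, L) → [q1]□1
Step 3: δ(q1, □) = (qA, □, L) → [qA]□□1

The machine reaches the accept state qA and halts.

The machine executed 3 steps before halting.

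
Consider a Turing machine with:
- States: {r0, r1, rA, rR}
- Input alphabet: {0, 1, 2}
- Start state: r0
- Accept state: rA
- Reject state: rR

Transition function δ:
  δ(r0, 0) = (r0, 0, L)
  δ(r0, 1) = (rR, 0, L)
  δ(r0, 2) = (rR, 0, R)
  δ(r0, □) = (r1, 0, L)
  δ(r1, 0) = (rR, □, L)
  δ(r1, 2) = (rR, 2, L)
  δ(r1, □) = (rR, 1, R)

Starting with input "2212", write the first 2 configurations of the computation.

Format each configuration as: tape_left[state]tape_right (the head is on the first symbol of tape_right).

Transitions applied:
Step 1: δ(r0, 2) = (rR, 0, R)

The first 2 configurations are:
[r0]2212 ⊢ 0[rR]212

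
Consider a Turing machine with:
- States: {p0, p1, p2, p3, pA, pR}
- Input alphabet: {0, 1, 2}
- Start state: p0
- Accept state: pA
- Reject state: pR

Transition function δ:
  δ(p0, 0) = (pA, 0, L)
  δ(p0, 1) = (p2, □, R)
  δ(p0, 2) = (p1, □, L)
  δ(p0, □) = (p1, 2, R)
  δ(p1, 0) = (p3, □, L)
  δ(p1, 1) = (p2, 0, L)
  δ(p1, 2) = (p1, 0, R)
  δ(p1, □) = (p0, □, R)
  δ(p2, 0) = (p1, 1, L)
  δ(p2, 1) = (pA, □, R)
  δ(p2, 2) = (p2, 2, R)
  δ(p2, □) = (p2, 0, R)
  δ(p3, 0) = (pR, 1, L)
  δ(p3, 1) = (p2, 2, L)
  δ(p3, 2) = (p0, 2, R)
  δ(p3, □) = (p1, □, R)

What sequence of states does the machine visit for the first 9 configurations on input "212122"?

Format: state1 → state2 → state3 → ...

Execution trace:
Initial: [p0]212122
Step 1: δ(p0, 2) = (p1, □, L) → [p1]□□12122
Step 2: δ(p1, □) = (p0, □, R) → □[p0]□12122
Step 3: δ(p0, □) = (p1, 2, R) → □2[p1]12122
Step 4: δ(p1, 1) = (p2, 0, L) → □[p2]202122
Step 5: δ(p2, 2) = (p2, 2, R) → □2[p2]02122
Step 6: δ(p2, 0) = (p1, 1, L) → □[p1]212122
Step 7: δ(p1, 2) = (p1, 0, R) → □0[p1]12122
Step 8: δ(p1, 1) = (p2, 0, L) → □[p2]002122

State sequence: p0 → p1 → p0 → p1 → p2 → p2 → p1 → p1 → p2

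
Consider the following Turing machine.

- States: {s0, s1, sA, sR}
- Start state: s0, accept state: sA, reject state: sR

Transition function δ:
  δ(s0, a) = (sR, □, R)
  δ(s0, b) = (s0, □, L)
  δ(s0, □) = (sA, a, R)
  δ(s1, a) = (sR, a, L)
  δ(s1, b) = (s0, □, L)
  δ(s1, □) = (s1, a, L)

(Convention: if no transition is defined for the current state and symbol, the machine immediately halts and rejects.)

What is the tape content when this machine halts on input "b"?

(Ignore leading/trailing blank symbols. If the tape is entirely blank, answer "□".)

Execution trace:
Initial: [s0]b
Step 1: δ(s0, b) = (s0, □, L) → [s0]□□
Step 2: δ(s0, □) = (sA, a, R) → a[sA]□

The machine reaches the accept state sA and halts.

Final tape (ignoring leading/trailing blanks): a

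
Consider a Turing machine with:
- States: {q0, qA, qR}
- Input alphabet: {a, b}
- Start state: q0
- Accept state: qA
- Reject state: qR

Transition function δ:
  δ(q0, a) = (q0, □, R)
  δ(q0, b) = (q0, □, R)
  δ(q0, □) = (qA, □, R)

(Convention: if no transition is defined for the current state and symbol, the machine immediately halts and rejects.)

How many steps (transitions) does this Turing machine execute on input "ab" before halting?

Execution trace:
Initial: [q0]ab
Step 1: δ(q0, a) = (q0, □, R) → □[q0]b
Step 2: δ(q0, b) = (q0, □, R) → □□[q0]□
Step 3: δ(q0, □) = (qA, □, R) → □□□[qA]□

The machine reaches the accept state qA and halts.

The machine executed 3 steps before halting.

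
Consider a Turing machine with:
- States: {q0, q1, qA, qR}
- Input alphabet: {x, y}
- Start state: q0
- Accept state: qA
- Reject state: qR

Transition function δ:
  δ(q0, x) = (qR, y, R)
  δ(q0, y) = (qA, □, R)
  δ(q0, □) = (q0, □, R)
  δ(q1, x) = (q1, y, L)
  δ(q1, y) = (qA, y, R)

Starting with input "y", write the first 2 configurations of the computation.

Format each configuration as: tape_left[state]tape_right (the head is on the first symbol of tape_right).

Transitions applied:
Step 1: δ(q0, y) = (qA, □, R)

The first 2 configurations are:
[q0]y ⊢ □[qA]□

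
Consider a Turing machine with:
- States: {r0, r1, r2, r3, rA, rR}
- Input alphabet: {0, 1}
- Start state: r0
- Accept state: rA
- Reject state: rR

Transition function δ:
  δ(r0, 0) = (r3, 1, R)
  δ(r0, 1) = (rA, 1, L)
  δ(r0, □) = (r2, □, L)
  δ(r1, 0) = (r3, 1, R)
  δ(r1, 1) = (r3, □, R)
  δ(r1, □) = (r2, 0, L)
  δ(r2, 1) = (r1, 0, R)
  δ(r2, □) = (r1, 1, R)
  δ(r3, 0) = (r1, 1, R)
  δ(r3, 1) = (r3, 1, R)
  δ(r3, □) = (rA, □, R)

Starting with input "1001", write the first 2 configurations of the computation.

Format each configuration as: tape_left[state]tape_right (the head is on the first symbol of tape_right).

Transitions applied:
Step 1: δ(r0, 1) = (rA, 1, L)

The first 2 configurations are:
[r0]1001 ⊢ [rA]□1001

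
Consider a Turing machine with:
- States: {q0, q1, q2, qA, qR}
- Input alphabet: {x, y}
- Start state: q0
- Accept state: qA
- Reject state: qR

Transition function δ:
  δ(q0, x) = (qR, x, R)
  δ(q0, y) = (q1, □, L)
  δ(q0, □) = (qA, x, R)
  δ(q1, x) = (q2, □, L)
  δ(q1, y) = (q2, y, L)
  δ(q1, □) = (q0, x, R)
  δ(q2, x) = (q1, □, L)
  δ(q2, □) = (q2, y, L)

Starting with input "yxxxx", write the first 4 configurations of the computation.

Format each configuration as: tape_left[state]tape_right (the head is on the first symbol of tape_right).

Transitions applied:
Step 1: δ(q0, y) = (q1, □, L)
Step 2: δ(q1, □) = (q0, x, R)
Step 3: δ(q0, □) = (qA, x, R)

The first 4 configurations are:
[q0]yxxxx ⊢ [q1]□□xxxx ⊢ x[q0]□xxxx ⊢ xx[qA]xxxx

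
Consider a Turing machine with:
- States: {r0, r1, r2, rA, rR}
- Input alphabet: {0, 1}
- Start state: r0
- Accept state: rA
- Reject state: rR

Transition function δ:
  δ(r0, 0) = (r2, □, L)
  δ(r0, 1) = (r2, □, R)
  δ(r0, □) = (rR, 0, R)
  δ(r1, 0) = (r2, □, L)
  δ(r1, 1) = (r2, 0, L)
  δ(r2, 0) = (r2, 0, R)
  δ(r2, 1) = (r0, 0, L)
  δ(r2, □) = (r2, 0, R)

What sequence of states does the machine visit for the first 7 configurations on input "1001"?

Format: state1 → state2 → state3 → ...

Execution trace:
Initial: [r0]1001
Step 1: δ(r0, 1) = (r2, □, R) → □[r2]001
Step 2: δ(r2, 0) = (r2, 0, R) → □0[r2]01
Step 3: δ(r2, 0) = (r2, 0, R) → □00[r2]1
Step 4: δ(r2, 1) = (r0, 0, L) → □0[r0]00
Step 5: δ(r0, 0) = (r2, □, L) → □[r2]0□0
Step 6: δ(r2, 0) = (r2, 0, R) → □0[r2]□0

State sequence: r0 → r2 → r2 → r2 → r0 → r2 → r2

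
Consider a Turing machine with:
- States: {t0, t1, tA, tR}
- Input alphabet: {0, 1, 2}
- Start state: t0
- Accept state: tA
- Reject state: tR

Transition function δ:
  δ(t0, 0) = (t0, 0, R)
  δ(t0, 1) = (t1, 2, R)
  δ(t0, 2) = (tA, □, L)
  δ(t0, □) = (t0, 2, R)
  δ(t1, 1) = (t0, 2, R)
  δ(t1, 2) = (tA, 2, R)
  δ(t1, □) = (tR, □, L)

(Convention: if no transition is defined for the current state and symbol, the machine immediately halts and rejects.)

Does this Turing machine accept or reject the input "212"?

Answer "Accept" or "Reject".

Execution trace:
Initial: [t0]212
Step 1: δ(t0, 2) = (tA, □, L) → [tA]□□12

The machine reaches the accept state tA and halts.

Answer: Accept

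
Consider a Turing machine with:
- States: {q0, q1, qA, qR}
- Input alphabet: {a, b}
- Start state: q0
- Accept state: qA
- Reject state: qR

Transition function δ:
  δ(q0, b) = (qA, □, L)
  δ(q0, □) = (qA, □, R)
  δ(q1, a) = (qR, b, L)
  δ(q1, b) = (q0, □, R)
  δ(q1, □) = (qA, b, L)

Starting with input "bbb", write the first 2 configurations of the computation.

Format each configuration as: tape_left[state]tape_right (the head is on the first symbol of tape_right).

Transitions applied:
Step 1: δ(q0, b) = (qA, □, L)

The first 2 configurations are:
[q0]bbb ⊢ [qA]□□bb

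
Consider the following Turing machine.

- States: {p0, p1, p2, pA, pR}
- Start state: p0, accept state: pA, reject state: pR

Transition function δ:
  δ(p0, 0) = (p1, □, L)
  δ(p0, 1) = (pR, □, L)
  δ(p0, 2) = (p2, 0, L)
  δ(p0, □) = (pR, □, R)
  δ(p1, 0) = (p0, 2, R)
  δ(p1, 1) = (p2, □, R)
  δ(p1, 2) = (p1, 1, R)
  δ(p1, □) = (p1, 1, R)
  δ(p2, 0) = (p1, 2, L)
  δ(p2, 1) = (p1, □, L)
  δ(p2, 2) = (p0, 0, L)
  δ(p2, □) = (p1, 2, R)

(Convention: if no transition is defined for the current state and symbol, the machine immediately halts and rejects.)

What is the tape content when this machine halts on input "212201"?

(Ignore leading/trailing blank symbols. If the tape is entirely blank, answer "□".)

Execution trace:
Initial: [p0]212201
Step 1: δ(p0, 2) = (p2, 0, L) → [p2]□012201
Step 2: δ(p2, □) = (p1, 2, R) → 2[p1]012201
Step 3: δ(p1, 0) = (p0, 2, R) → 22[p0]12201
Step 4: δ(p0, 1) = (pR, □, L) → 2[pR]2□2201

The machine reaches the reject state pR and halts.

Final tape (ignoring leading/trailing blanks): 22□2201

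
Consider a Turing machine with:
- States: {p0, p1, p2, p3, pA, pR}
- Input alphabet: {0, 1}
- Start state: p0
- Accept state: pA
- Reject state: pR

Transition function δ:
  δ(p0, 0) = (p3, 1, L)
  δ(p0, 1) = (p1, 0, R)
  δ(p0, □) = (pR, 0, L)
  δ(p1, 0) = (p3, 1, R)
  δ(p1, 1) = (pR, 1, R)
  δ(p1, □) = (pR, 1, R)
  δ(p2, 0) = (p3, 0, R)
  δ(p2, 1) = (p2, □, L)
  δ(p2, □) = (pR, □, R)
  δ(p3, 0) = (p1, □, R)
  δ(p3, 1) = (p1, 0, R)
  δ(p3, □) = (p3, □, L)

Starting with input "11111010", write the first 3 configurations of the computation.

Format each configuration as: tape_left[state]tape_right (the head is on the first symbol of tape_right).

Transitions applied:
Step 1: δ(p0, 1) = (p1, 0, R)
Step 2: δ(p1, 1) = (pR, 1, R)

The first 3 configurations are:
[p0]11111010 ⊢ 0[p1]1111010 ⊢ 01[pR]111010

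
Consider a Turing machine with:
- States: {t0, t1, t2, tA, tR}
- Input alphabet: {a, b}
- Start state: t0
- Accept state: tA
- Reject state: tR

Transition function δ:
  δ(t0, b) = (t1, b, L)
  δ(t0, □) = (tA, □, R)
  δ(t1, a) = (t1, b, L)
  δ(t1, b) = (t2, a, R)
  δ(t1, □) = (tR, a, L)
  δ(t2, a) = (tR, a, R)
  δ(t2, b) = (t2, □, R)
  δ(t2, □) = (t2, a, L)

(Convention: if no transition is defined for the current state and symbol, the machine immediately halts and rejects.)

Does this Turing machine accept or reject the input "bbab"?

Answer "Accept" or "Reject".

Execution trace:
Initial: [t0]bbab
Step 1: δ(t0, b) = (t1, b, L) → [t1]□bbab
Step 2: δ(t1, □) = (tR, a, L) → [tR]□abbab

The machine reaches the reject state tR and halts.

Answer: Reject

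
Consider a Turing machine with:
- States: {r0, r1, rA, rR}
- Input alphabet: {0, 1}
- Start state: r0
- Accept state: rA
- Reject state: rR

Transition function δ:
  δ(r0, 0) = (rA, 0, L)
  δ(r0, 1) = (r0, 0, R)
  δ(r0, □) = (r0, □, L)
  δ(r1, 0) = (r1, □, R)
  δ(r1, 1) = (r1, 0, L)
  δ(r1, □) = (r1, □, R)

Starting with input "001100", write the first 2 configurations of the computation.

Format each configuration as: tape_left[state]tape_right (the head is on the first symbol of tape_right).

Transitions applied:
Step 1: δ(r0, 0) = (rA, 0, L)

The first 2 configurations are:
[r0]001100 ⊢ [rA]□001100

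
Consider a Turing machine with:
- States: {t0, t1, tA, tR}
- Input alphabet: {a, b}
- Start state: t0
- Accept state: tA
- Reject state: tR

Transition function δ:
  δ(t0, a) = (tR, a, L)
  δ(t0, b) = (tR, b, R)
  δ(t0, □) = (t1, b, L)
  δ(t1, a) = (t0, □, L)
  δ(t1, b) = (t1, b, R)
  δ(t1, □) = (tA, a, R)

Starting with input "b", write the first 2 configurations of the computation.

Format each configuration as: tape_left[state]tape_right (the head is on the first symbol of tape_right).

Transitions applied:
Step 1: δ(t0, b) = (tR, b, R)

The first 2 configurations are:
[t0]b ⊢ b[tR]□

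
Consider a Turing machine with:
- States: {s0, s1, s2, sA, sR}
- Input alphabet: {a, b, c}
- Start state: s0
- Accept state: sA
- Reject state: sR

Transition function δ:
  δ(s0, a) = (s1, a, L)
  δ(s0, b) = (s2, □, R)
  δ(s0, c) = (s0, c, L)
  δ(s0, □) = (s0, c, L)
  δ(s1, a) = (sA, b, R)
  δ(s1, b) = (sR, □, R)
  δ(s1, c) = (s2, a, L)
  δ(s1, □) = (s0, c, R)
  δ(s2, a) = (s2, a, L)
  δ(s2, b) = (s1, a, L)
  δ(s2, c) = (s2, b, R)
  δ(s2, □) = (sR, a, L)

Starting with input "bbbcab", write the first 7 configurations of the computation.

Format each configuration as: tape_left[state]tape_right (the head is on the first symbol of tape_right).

Transitions applied:
Step 1: δ(s0, b) = (s2, □, R)
Step 2: δ(s2, b) = (s1, a, L)
Step 3: δ(s1, □) = (s0, c, R)
Step 4: δ(s0, a) = (s1, a, L)
Step 5: δ(s1, c) = (s2, a, L)
Step 6: δ(s2, □) = (sR, a, L)

The first 7 configurations are:
[s0]bbbcab ⊢ □[s2]bbcab ⊢ [s1]□abcab ⊢ c[s0]abcab ⊢ [s1]cabcab ⊢ [s2]□aabcab ⊢ [sR]□aaabcab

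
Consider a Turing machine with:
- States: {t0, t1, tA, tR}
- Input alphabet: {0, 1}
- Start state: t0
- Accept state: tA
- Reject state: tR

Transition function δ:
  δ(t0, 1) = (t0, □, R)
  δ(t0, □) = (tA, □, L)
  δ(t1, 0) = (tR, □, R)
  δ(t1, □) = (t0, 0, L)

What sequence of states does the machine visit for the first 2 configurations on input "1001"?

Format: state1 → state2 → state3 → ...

Execution trace:
Initial: [t0]1001
Step 1: δ(t0, 1) = (t0, □, R) → □[t0]001

No transition is defined for δ(t0, 0). By convention the machine halts and rejects.

State sequence: t0 → t0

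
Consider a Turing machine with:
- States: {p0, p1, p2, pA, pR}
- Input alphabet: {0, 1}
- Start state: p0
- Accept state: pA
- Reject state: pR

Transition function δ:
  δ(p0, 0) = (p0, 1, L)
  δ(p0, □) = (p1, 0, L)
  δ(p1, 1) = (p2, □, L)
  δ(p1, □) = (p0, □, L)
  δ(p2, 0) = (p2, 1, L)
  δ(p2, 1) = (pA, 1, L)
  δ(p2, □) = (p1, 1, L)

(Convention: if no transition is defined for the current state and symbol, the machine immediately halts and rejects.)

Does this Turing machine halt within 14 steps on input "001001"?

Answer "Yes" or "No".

Execution trace:
Initial: [p0]001001
Step 1: δ(p0, 0) = (p0, 1, L) → [p0]□101001
Step 2: δ(p0, □) = (p1, 0, L) → [p1]□0101001
Step 3: δ(p1, □) = (p0, □, L) → [p0]□□0101001
Step 4: δ(p0, □) = (p1, 0, L) → [p1]□0□0101001
Step 5: δ(p1, □) = (p0, □, L) → [p0]□□0□0101001
Step 6: δ(p0, □) = (p1, 0, L) → [p1]□0□0□0101001
Step 7: δ(p1, □) = (p0, □, L) → [p0]□□0□0□0101001
Step 8: δ(p0, □) = (p1, 0, L) → [p1]□0□0□0□0101001
Step 9: δ(p1, □) = (p0, □, L) → [p0]□□0□0□0□0101001
Step 10: δ(p0, □) = (p1, 0, L) → [p1]□0□0□0□0□0101001
Step 11: δ(p1, □) = (p0, □, L) → [p0]□□0□0□0□0□0101001
Step 12: δ(p0, □) = (p1, 0, L) → [p1]□0□0□0□0□0□0101001
Step 13: δ(p1, □) = (p0, □, L) → [p0]□□0□0□0□0□0□0101001
Step 14: δ(p0, □) = (p1, 0, L) → [p1]□0□0□0□0□0□0□0101001

The machine has not reached a halting state after 14 steps.
The machine did not halt within the 14-step bound.

Answer: No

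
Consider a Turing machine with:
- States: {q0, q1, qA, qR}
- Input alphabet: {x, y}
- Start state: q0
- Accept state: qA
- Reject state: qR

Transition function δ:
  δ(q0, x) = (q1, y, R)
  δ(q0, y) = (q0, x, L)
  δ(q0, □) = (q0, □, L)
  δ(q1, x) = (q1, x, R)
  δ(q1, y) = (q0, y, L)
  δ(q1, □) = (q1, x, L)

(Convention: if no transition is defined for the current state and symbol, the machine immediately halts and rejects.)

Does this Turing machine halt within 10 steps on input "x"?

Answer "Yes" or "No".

Execution trace:
Initial: [q0]x
Step 1: δ(q0, x) = (q1, y, R) → y[q1]□
Step 2: δ(q1, □) = (q1, x, L) → [q1]yx
Step 3: δ(q1, y) = (q0, y, L) → [q0]□yx
Step 4: δ(q0, □) = (q0, □, L) → [q0]□□yx
Step 5: δ(q0, □) = (q0, □, L) → [q0]□□□yx
Step 6: δ(q0, □) = (q0, □, L) → [q0]□□□□yx
Step 7: δ(q0, □) = (q0, □, L) → [q0]□□□□□yx
Step 8: δ(q0, □) = (q0, □, L) → [q0]□□□□□□yx
Step 9: δ(q0, □) = (q0, □, L) → [q0]□□□□□□□yx
Step 10: δ(q0, □) = (q0, □, L) → [q0]□□□□□□□□yx

The machine has not reached a halting state after 10 steps.
The machine did not halt within the 10-step bound.

Answer: No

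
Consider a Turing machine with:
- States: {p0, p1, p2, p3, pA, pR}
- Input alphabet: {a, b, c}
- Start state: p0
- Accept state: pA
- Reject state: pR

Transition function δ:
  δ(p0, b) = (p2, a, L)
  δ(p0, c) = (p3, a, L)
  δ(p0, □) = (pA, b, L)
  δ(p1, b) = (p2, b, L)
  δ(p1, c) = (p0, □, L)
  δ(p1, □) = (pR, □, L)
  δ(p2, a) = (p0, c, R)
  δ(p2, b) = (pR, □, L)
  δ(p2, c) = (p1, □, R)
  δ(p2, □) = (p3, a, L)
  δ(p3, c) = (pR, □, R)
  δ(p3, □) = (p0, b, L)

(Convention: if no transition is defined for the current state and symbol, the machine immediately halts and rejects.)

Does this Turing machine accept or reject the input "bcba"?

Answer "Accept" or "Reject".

Execution trace:
Initial: [p0]bcba
Step 1: δ(p0, b) = (p2, a, L) → [p2]□acba
Step 2: δ(p2, □) = (p3, a, L) → [p3]□aacba
Step 3: δ(p3, □) = (p0, b, L) → [p0]□baacba
Step 4: δ(p0, □) = (pA, b, L) → [pA]□bbaacba

The machine reaches the accept state pA and halts.

Answer: Accept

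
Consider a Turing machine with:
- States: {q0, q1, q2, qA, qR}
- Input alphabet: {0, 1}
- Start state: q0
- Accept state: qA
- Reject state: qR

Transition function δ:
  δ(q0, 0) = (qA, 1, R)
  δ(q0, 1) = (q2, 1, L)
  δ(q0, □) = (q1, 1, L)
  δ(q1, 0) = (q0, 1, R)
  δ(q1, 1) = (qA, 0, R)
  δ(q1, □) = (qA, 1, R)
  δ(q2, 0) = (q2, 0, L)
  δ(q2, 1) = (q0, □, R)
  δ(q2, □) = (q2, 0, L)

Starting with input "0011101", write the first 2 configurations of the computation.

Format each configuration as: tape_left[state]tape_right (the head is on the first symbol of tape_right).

Transitions applied:
Step 1: δ(q0, 0) = (qA, 1, R)

The first 2 configurations are:
[q0]0011101 ⊢ 1[qA]011101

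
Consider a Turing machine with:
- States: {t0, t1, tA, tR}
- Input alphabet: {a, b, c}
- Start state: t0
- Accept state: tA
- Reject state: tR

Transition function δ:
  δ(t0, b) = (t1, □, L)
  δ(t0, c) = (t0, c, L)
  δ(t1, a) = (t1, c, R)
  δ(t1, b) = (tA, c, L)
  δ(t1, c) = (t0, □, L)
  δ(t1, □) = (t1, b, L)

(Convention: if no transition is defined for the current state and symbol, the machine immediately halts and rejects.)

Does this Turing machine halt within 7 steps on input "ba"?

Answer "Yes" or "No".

Execution trace:
Initial: [t0]ba
Step 1: δ(t0, b) = (t1, □, L) → [t1]□□a
Step 2: δ(t1, □) = (t1, b, L) → [t1]□b□a
Step 3: δ(t1, □) = (t1, b, L) → [t1]□bb□a
Step 4: δ(t1, □) = (t1, b, L) → [t1]□bbb□a
Step 5: δ(t1, □) = (t1, b, L) → [t1]□bbbb□a
Step 6: δ(t1, □) = (t1, b, L) → [t1]□bbbbb□a
Step 7: δ(t1, □) = (t1, b, L) → [t1]□bbbbbb□a

The machine has not reached a halting state after 7 steps.
The machine did not halt within the 7-step bound.

Answer: No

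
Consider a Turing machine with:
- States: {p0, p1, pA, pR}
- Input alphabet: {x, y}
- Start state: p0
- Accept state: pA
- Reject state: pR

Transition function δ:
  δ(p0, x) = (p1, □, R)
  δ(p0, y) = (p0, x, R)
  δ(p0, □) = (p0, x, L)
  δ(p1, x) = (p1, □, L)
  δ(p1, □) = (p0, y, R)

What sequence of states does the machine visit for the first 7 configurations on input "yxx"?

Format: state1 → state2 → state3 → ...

Execution trace:
Initial: [p0]yxx
Step 1: δ(p0, y) = (p0, x, R) → x[p0]xx
Step 2: δ(p0, x) = (p1, □, R) → x□[p1]x
Step 3: δ(p1, x) = (p1, □, L) → x[p1]□□
Step 4: δ(p1, □) = (p0, y, R) → xy[p0]□
Step 5: δ(p0, □) = (p0, x, L) → x[p0]yx
Step 6: δ(p0, y) = (p0, x, R) → xx[p0]x

State sequence: p0 → p0 → p1 → p1 → p0 → p0 → p0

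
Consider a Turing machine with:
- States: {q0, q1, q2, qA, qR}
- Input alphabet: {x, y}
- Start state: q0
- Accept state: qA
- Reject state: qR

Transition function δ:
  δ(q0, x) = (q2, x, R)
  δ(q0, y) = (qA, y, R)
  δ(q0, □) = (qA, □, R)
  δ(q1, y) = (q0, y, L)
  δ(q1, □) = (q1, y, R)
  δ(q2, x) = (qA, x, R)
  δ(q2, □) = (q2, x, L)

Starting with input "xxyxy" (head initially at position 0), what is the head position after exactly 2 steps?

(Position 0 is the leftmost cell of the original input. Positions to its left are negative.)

Execution trace (head position shown):
Step 0: [q0]xxyxy  (head at position 0)
Step 1: move right → x[q2]xyxy  (head at position 1)
Step 2: move right → xx[qA]yxy  (head at position 2)

After 2 steps, the head is at position 2.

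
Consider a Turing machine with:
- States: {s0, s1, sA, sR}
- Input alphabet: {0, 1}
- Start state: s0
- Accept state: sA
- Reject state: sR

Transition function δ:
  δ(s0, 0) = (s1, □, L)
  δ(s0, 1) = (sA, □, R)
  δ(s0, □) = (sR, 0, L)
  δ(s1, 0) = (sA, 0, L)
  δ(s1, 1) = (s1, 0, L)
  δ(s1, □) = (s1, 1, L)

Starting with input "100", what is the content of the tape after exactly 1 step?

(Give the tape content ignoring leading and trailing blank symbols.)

Execution trace:
Initial: [s0]100
Step 1: δ(s0, 1) = (sA, □, R) → □[sA]00

The machine reaches the accept state sA and halts.

After 1 step, the tape (ignoring leading/trailing blanks) is: 00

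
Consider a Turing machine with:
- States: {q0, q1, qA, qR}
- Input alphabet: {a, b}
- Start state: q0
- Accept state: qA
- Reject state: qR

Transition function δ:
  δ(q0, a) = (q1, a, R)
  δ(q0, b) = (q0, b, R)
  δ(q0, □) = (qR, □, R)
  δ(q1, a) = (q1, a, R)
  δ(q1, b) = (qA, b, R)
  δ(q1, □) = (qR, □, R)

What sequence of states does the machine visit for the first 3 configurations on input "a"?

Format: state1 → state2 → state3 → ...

Execution trace:
Initial: [q0]a
Step 1: δ(q0, a) = (q1, a, R) → a[q1]□
Step 2: δ(q1, □) = (qR, □, R) → a□[qR]□

The machine reaches the reject state qR and halts.

State sequence: q0 → q1 → qR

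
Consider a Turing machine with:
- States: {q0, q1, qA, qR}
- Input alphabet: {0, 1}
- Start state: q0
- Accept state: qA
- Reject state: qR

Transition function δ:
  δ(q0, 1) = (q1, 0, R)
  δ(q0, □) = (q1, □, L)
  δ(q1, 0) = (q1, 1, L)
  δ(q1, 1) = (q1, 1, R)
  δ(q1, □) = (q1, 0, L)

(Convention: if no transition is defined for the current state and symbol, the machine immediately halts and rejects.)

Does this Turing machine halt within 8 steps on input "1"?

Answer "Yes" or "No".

Execution trace:
Initial: [q0]1
Step 1: δ(q0, 1) = (q1, 0, R) → 0[q1]□
Step 2: δ(q1, □) = (q1, 0, L) → [q1]00
Step 3: δ(q1, 0) = (q1, 1, L) → [q1]□10
Step 4: δ(q1, □) = (q1, 0, L) → [q1]□010
Step 5: δ(q1, □) = (q1, 0, L) → [q1]□0010
Step 6: δ(q1, □) = (q1, 0, L) → [q1]□00010
Step 7: δ(q1, □) = (q1, 0, L) → [q1]□000010
Step 8: δ(q1, □) = (q1, 0, L) → [q1]□0000010

The machine has not reached a halting state after 8 steps.
The machine did not halt within the 8-step bound.

Answer: No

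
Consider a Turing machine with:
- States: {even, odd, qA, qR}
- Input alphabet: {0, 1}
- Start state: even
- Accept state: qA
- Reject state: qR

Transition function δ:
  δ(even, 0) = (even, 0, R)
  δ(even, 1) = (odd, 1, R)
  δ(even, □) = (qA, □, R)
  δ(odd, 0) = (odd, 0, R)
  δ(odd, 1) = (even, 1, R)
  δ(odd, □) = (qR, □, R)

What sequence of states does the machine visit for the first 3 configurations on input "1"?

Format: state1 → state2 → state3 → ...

Execution trace:
Initial: [even]1
Step 1: δ(even, 1) = (odd, 1, R) → 1[odd]□
Step 2: δ(odd, □) = (qR, □, R) → 1□[qR]□

The machine reaches the reject state qR and halts.

State sequence: even → odd → qR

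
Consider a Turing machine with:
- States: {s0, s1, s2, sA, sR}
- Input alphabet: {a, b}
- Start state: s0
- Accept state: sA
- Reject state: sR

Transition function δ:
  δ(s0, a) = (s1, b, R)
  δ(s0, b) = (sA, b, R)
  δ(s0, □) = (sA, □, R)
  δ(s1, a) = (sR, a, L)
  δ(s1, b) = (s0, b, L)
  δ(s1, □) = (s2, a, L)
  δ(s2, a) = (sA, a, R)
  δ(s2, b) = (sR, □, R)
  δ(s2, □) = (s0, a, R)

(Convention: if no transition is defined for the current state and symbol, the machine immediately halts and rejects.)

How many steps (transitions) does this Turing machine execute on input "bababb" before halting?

Execution trace:
Initial: [s0]bababb
Step 1: δ(s0, b) = (sA, b, R) → b[sA]ababb

The machine reaches the accept state sA and halts.

The machine executed 1 step before halting.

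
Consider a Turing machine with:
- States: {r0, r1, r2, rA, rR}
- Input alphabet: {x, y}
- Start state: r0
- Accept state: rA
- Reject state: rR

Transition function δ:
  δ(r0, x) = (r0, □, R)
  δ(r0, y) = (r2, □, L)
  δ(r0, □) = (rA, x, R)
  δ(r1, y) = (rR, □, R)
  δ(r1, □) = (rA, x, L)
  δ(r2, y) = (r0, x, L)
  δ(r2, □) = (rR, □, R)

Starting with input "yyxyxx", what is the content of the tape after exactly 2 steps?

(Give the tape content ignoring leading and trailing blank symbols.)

Execution trace:
Initial: [r0]yyxyxx
Step 1: δ(r0, y) = (r2, □, L) → [r2]□□yxyxx
Step 2: δ(r2, □) = (rR, □, R) → □[rR]□yxyxx

The machine reaches the reject state rR and halts.

After 2 steps, the tape (ignoring leading/trailing blanks) is: yxyxx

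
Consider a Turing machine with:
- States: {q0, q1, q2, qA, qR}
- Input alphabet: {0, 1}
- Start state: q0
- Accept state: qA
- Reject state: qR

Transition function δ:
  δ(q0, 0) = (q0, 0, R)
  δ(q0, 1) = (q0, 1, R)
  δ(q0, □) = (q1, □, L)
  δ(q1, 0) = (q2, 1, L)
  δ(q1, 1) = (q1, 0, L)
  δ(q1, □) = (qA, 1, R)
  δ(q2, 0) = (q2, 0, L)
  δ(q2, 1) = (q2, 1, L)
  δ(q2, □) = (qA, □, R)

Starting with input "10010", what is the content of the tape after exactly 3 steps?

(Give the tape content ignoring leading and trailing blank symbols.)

Execution trace:
Initial: [q0]10010
Step 1: δ(q0, 1) = (q0, 1, R) → 1[q0]0010
Step 2: δ(q0, 0) = (q0, 0, R) → 10[q0]010
Step 3: δ(q0, 0) = (q0, 0, R) → 100[q0]10

After 3 steps, the tape (ignoring leading/trailing blanks) is: 10010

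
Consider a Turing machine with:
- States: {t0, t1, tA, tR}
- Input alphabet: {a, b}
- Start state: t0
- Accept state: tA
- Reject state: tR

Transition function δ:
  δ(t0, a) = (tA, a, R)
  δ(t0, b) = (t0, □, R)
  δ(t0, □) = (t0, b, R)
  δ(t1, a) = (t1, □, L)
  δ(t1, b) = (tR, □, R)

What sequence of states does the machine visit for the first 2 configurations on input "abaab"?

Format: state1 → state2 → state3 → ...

Execution trace:
Initial: [t0]abaab
Step 1: δ(t0, a) = (tA, a, R) → a[tA]baab

The machine reaches the accept state tA and halts.

State sequence: t0 → tA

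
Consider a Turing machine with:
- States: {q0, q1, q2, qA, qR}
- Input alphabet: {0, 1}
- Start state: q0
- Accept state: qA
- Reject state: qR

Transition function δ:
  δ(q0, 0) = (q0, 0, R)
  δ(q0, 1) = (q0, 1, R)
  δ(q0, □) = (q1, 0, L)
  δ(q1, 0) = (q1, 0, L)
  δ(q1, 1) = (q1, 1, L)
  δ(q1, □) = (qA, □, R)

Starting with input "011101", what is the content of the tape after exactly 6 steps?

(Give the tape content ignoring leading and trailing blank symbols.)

Execution trace:
Initial: [q0]011101
Step 1: δ(q0, 0) = (q0, 0, R) → 0[q0]11101
Step 2: δ(q0, 1) = (q0, 1, R) → 01[q0]1101
Step 3: δ(q0, 1) = (q0, 1, R) → 011[q0]101
Step 4: δ(q0, 1) = (q0, 1, R) → 0111[q0]01
Step 5: δ(q0, 0) = (q0, 0, R) → 01110[q0]1
Step 6: δ(q0, 1) = (q0, 1, R) → 011101[q0]□

After 6 steps, the tape (ignoring leading/trailing blanks) is: 011101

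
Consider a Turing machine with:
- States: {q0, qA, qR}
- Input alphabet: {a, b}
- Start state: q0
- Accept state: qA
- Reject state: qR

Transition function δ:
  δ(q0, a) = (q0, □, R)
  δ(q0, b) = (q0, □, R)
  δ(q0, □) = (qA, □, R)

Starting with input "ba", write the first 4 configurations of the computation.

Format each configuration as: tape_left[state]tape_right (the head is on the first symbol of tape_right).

Transitions applied:
Step 1: δ(q0, b) = (q0, □, R)
Step 2: δ(q0, a) = (q0, □, R)
Step 3: δ(q0, □) = (qA, □, R)

The first 4 configurations are:
[q0]ba ⊢ □[q0]a ⊢ □□[q0]□ ⊢ □□□[qA]□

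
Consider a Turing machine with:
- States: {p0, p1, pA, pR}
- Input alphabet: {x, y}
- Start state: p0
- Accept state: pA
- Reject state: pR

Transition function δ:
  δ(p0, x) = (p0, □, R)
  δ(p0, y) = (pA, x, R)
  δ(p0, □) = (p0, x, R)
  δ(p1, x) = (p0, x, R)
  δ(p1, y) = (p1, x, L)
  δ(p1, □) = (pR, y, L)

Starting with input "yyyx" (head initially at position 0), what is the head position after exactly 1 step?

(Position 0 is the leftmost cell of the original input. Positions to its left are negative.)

Execution trace (head position shown):
Step 0: [p0]yyyx  (head at position 0)
Step 1: move right → x[pA]yyx  (head at position 1)

After 1 step, the head is at position 1.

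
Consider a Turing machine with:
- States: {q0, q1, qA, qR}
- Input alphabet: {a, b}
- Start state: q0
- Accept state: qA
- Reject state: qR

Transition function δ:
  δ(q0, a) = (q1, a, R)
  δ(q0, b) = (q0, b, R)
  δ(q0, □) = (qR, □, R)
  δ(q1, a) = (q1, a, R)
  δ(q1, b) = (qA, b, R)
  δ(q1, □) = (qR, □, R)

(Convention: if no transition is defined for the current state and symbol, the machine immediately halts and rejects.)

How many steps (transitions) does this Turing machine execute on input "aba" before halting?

Execution trace:
Initial: [q0]aba
Step 1: δ(q0, a) = (q1, a, R) → a[q1]ba
Step 2: δ(q1, b) = (qA, b, R) → ab[qA]a

The machine reaches the accept state qA and halts.

The machine executed 2 steps before halting.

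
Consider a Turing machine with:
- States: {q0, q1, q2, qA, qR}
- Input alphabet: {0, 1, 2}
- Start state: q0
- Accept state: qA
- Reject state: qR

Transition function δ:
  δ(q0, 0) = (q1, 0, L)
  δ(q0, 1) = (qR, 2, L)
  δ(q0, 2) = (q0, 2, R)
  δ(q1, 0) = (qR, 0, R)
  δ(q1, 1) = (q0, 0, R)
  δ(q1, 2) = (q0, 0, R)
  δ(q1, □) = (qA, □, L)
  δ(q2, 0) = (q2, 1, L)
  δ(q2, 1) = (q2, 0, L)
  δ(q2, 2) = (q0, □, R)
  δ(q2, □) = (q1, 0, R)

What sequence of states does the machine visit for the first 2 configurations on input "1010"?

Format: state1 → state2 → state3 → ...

Execution trace:
Initial: [q0]1010
Step 1: δ(q0, 1) = (qR, 2, L) → [qR]□2010

The machine reaches the reject state qR and halts.

State sequence: q0 → qR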